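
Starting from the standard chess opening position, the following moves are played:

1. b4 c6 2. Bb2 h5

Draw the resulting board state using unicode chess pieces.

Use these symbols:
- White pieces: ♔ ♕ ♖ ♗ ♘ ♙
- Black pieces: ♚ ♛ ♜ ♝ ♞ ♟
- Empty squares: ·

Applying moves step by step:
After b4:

♜ ♞ ♝ ♛ ♚ ♝ ♞ ♜
♟ ♟ ♟ ♟ ♟ ♟ ♟ ♟
· · · · · · · ·
· · · · · · · ·
· ♙ · · · · · ·
· · · · · · · ·
♙ · ♙ ♙ ♙ ♙ ♙ ♙
♖ ♘ ♗ ♕ ♔ ♗ ♘ ♖


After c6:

♜ ♞ ♝ ♛ ♚ ♝ ♞ ♜
♟ ♟ · ♟ ♟ ♟ ♟ ♟
· · ♟ · · · · ·
· · · · · · · ·
· ♙ · · · · · ·
· · · · · · · ·
♙ · ♙ ♙ ♙ ♙ ♙ ♙
♖ ♘ ♗ ♕ ♔ ♗ ♘ ♖


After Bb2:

♜ ♞ ♝ ♛ ♚ ♝ ♞ ♜
♟ ♟ · ♟ ♟ ♟ ♟ ♟
· · ♟ · · · · ·
· · · · · · · ·
· ♙ · · · · · ·
· · · · · · · ·
♙ ♗ ♙ ♙ ♙ ♙ ♙ ♙
♖ ♘ · ♕ ♔ ♗ ♘ ♖


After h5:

♜ ♞ ♝ ♛ ♚ ♝ ♞ ♜
♟ ♟ · ♟ ♟ ♟ ♟ ·
· · ♟ · · · · ·
· · · · · · · ♟
· ♙ · · · · · ·
· · · · · · · ·
♙ ♗ ♙ ♙ ♙ ♙ ♙ ♙
♖ ♘ · ♕ ♔ ♗ ♘ ♖



  a b c d e f g h
  ─────────────────
8│♜ ♞ ♝ ♛ ♚ ♝ ♞ ♜│8
7│♟ ♟ · ♟ ♟ ♟ ♟ ·│7
6│· · ♟ · · · · ·│6
5│· · · · · · · ♟│5
4│· ♙ · · · · · ·│4
3│· · · · · · · ·│3
2│♙ ♗ ♙ ♙ ♙ ♙ ♙ ♙│2
1│♖ ♘ · ♕ ♔ ♗ ♘ ♖│1
  ─────────────────
  a b c d e f g h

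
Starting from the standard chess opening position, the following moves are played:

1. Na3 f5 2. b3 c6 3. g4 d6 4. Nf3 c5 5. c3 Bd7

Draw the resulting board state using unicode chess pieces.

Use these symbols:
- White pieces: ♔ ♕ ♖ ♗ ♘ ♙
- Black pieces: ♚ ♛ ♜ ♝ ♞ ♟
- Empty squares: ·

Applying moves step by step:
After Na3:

♜ ♞ ♝ ♛ ♚ ♝ ♞ ♜
♟ ♟ ♟ ♟ ♟ ♟ ♟ ♟
· · · · · · · ·
· · · · · · · ·
· · · · · · · ·
♘ · · · · · · ·
♙ ♙ ♙ ♙ ♙ ♙ ♙ ♙
♖ · ♗ ♕ ♔ ♗ ♘ ♖


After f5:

♜ ♞ ♝ ♛ ♚ ♝ ♞ ♜
♟ ♟ ♟ ♟ ♟ · ♟ ♟
· · · · · · · ·
· · · · · ♟ · ·
· · · · · · · ·
♘ · · · · · · ·
♙ ♙ ♙ ♙ ♙ ♙ ♙ ♙
♖ · ♗ ♕ ♔ ♗ ♘ ♖


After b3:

♜ ♞ ♝ ♛ ♚ ♝ ♞ ♜
♟ ♟ ♟ ♟ ♟ · ♟ ♟
· · · · · · · ·
· · · · · ♟ · ·
· · · · · · · ·
♘ ♙ · · · · · ·
♙ · ♙ ♙ ♙ ♙ ♙ ♙
♖ · ♗ ♕ ♔ ♗ ♘ ♖


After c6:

♜ ♞ ♝ ♛ ♚ ♝ ♞ ♜
♟ ♟ · ♟ ♟ · ♟ ♟
· · ♟ · · · · ·
· · · · · ♟ · ·
· · · · · · · ·
♘ ♙ · · · · · ·
♙ · ♙ ♙ ♙ ♙ ♙ ♙
♖ · ♗ ♕ ♔ ♗ ♘ ♖


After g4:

♜ ♞ ♝ ♛ ♚ ♝ ♞ ♜
♟ ♟ · ♟ ♟ · ♟ ♟
· · ♟ · · · · ·
· · · · · ♟ · ·
· · · · · · ♙ ·
♘ ♙ · · · · · ·
♙ · ♙ ♙ ♙ ♙ · ♙
♖ · ♗ ♕ ♔ ♗ ♘ ♖


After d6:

♜ ♞ ♝ ♛ ♚ ♝ ♞ ♜
♟ ♟ · · ♟ · ♟ ♟
· · ♟ ♟ · · · ·
· · · · · ♟ · ·
· · · · · · ♙ ·
♘ ♙ · · · · · ·
♙ · ♙ ♙ ♙ ♙ · ♙
♖ · ♗ ♕ ♔ ♗ ♘ ♖


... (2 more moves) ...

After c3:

♜ ♞ ♝ ♛ ♚ ♝ ♞ ♜
♟ ♟ · · ♟ · ♟ ♟
· · · ♟ · · · ·
· · ♟ · · ♟ · ·
· · · · · · ♙ ·
♘ ♙ ♙ · · ♘ · ·
♙ · · ♙ ♙ ♙ · ♙
♖ · ♗ ♕ ♔ ♗ · ♖


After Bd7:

♜ ♞ · ♛ ♚ ♝ ♞ ♜
♟ ♟ · ♝ ♟ · ♟ ♟
· · · ♟ · · · ·
· · ♟ · · ♟ · ·
· · · · · · ♙ ·
♘ ♙ ♙ · · ♘ · ·
♙ · · ♙ ♙ ♙ · ♙
♖ · ♗ ♕ ♔ ♗ · ♖



  a b c d e f g h
  ─────────────────
8│♜ ♞ · ♛ ♚ ♝ ♞ ♜│8
7│♟ ♟ · ♝ ♟ · ♟ ♟│7
6│· · · ♟ · · · ·│6
5│· · ♟ · · ♟ · ·│5
4│· · · · · · ♙ ·│4
3│♘ ♙ ♙ · · ♘ · ·│3
2│♙ · · ♙ ♙ ♙ · ♙│2
1│♖ · ♗ ♕ ♔ ♗ · ♖│1
  ─────────────────
  a b c d e f g h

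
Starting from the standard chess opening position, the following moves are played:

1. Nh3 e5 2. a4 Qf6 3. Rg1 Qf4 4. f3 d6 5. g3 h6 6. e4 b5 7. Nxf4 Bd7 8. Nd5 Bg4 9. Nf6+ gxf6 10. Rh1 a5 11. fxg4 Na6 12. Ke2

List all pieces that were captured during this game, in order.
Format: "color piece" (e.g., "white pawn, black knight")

Tracking captures:
  Nxf4: captured black queen
  gxf6: captured white knight
  fxg4: captured black bishop

black queen, white knight, black bishop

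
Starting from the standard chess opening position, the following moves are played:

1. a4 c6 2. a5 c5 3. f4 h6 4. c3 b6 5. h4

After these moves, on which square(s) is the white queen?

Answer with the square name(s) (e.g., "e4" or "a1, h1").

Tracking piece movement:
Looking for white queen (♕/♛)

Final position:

  a b c d e f g h
  ─────────────────
8│♜ ♞ ♝ ♛ ♚ ♝ ♞ ♜│8
7│♟ · · ♟ ♟ ♟ ♟ ·│7
6│· ♟ · · · · · ♟│6
5│♙ · ♟ · · · · ·│5
4│· · · · · ♙ · ♙│4
3│· · ♙ · · · · ·│3
2│· ♙ · ♙ ♙ · ♙ ·│2
1│♖ ♘ ♗ ♕ ♔ ♗ ♘ ♖│1
  ─────────────────
  a b c d e f g h


d1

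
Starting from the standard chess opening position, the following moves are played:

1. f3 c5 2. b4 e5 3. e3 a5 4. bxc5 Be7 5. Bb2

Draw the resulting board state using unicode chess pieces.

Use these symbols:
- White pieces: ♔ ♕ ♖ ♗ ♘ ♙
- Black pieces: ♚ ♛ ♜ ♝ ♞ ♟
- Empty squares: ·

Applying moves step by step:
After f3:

♜ ♞ ♝ ♛ ♚ ♝ ♞ ♜
♟ ♟ ♟ ♟ ♟ ♟ ♟ ♟
· · · · · · · ·
· · · · · · · ·
· · · · · · · ·
· · · · · ♙ · ·
♙ ♙ ♙ ♙ ♙ · ♙ ♙
♖ ♘ ♗ ♕ ♔ ♗ ♘ ♖


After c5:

♜ ♞ ♝ ♛ ♚ ♝ ♞ ♜
♟ ♟ · ♟ ♟ ♟ ♟ ♟
· · · · · · · ·
· · ♟ · · · · ·
· · · · · · · ·
· · · · · ♙ · ·
♙ ♙ ♙ ♙ ♙ · ♙ ♙
♖ ♘ ♗ ♕ ♔ ♗ ♘ ♖


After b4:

♜ ♞ ♝ ♛ ♚ ♝ ♞ ♜
♟ ♟ · ♟ ♟ ♟ ♟ ♟
· · · · · · · ·
· · ♟ · · · · ·
· ♙ · · · · · ·
· · · · · ♙ · ·
♙ · ♙ ♙ ♙ · ♙ ♙
♖ ♘ ♗ ♕ ♔ ♗ ♘ ♖


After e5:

♜ ♞ ♝ ♛ ♚ ♝ ♞ ♜
♟ ♟ · ♟ · ♟ ♟ ♟
· · · · · · · ·
· · ♟ · ♟ · · ·
· ♙ · · · · · ·
· · · · · ♙ · ·
♙ · ♙ ♙ ♙ · ♙ ♙
♖ ♘ ♗ ♕ ♔ ♗ ♘ ♖


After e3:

♜ ♞ ♝ ♛ ♚ ♝ ♞ ♜
♟ ♟ · ♟ · ♟ ♟ ♟
· · · · · · · ·
· · ♟ · ♟ · · ·
· ♙ · · · · · ·
· · · · ♙ ♙ · ·
♙ · ♙ ♙ · · ♙ ♙
♖ ♘ ♗ ♕ ♔ ♗ ♘ ♖


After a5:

♜ ♞ ♝ ♛ ♚ ♝ ♞ ♜
· ♟ · ♟ · ♟ ♟ ♟
· · · · · · · ·
♟ · ♟ · ♟ · · ·
· ♙ · · · · · ·
· · · · ♙ ♙ · ·
♙ · ♙ ♙ · · ♙ ♙
♖ ♘ ♗ ♕ ♔ ♗ ♘ ♖


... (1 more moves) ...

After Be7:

♜ ♞ ♝ ♛ ♚ · ♞ ♜
· ♟ · ♟ ♝ ♟ ♟ ♟
· · · · · · · ·
♟ · ♙ · ♟ · · ·
· · · · · · · ·
· · · · ♙ ♙ · ·
♙ · ♙ ♙ · · ♙ ♙
♖ ♘ ♗ ♕ ♔ ♗ ♘ ♖


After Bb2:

♜ ♞ ♝ ♛ ♚ · ♞ ♜
· ♟ · ♟ ♝ ♟ ♟ ♟
· · · · · · · ·
♟ · ♙ · ♟ · · ·
· · · · · · · ·
· · · · ♙ ♙ · ·
♙ ♗ ♙ ♙ · · ♙ ♙
♖ ♘ · ♕ ♔ ♗ ♘ ♖



  a b c d e f g h
  ─────────────────
8│♜ ♞ ♝ ♛ ♚ · ♞ ♜│8
7│· ♟ · ♟ ♝ ♟ ♟ ♟│7
6│· · · · · · · ·│6
5│♟ · ♙ · ♟ · · ·│5
4│· · · · · · · ·│4
3│· · · · ♙ ♙ · ·│3
2│♙ ♗ ♙ ♙ · · ♙ ♙│2
1│♖ ♘ · ♕ ♔ ♗ ♘ ♖│1
  ─────────────────
  a b c d e f g h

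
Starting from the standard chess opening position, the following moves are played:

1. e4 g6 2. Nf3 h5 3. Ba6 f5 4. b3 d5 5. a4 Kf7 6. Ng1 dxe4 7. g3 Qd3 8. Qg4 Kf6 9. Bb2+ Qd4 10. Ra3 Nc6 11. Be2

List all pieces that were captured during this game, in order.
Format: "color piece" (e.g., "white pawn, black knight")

Tracking captures:
  dxe4: captured white pawn

white pawn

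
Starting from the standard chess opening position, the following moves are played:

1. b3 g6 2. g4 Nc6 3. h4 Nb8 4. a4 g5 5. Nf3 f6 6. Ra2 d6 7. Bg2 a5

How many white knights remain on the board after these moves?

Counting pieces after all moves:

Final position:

  a b c d e f g h
  ─────────────────
8│♜ ♞ ♝ ♛ ♚ ♝ ♞ ♜│8
7│· ♟ ♟ · ♟ · · ♟│7
6│· · · ♟ · ♟ · ·│6
5│♟ · · · · · ♟ ·│5
4│♙ · · · · · ♙ ♙│4
3│· ♙ · · · ♘ · ·│3
2│♖ · ♙ ♙ ♙ ♙ ♗ ·│2
1│· ♘ ♗ ♕ ♔ · · ♖│1
  ─────────────────
  a b c d e f g h


2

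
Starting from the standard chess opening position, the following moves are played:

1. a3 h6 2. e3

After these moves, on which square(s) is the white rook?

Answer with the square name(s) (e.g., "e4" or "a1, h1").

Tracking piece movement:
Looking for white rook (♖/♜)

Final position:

  a b c d e f g h
  ─────────────────
8│♜ ♞ ♝ ♛ ♚ ♝ ♞ ♜│8
7│♟ ♟ ♟ ♟ ♟ ♟ ♟ ·│7
6│· · · · · · · ♟│6
5│· · · · · · · ·│5
4│· · · · · · · ·│4
3│♙ · · · ♙ · · ·│3
2│· ♙ ♙ ♙ · ♙ ♙ ♙│2
1│♖ ♘ ♗ ♕ ♔ ♗ ♘ ♖│1
  ─────────────────
  a b c d e f g h


a1, h1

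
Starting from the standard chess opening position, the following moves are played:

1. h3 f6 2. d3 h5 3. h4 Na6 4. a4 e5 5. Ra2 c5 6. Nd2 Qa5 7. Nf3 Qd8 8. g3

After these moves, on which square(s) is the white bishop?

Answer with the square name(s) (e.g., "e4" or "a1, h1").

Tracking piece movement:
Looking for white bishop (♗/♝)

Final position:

  a b c d e f g h
  ─────────────────
8│♜ · ♝ ♛ ♚ ♝ ♞ ♜│8
7│♟ ♟ · ♟ · · ♟ ·│7
6│♞ · · · · ♟ · ·│6
5│· · ♟ · ♟ · · ♟│5
4│♙ · · · · · · ♙│4
3│· · · ♙ · ♘ ♙ ·│3
2│♖ ♙ ♙ ♘ ♙ ♙ · ·│2
1│· · ♗ ♕ ♔ ♗ · ♖│1
  ─────────────────
  a b c d e f g h


c1, f1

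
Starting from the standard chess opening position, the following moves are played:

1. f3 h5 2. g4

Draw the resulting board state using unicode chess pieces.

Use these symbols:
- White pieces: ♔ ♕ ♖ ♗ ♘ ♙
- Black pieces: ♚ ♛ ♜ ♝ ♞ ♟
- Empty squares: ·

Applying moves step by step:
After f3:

♜ ♞ ♝ ♛ ♚ ♝ ♞ ♜
♟ ♟ ♟ ♟ ♟ ♟ ♟ ♟
· · · · · · · ·
· · · · · · · ·
· · · · · · · ·
· · · · · ♙ · ·
♙ ♙ ♙ ♙ ♙ · ♙ ♙
♖ ♘ ♗ ♕ ♔ ♗ ♘ ♖


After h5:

♜ ♞ ♝ ♛ ♚ ♝ ♞ ♜
♟ ♟ ♟ ♟ ♟ ♟ ♟ ·
· · · · · · · ·
· · · · · · · ♟
· · · · · · · ·
· · · · · ♙ · ·
♙ ♙ ♙ ♙ ♙ · ♙ ♙
♖ ♘ ♗ ♕ ♔ ♗ ♘ ♖


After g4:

♜ ♞ ♝ ♛ ♚ ♝ ♞ ♜
♟ ♟ ♟ ♟ ♟ ♟ ♟ ·
· · · · · · · ·
· · · · · · · ♟
· · · · · · ♙ ·
· · · · · ♙ · ·
♙ ♙ ♙ ♙ ♙ · · ♙
♖ ♘ ♗ ♕ ♔ ♗ ♘ ♖



  a b c d e f g h
  ─────────────────
8│♜ ♞ ♝ ♛ ♚ ♝ ♞ ♜│8
7│♟ ♟ ♟ ♟ ♟ ♟ ♟ ·│7
6│· · · · · · · ·│6
5│· · · · · · · ♟│5
4│· · · · · · ♙ ·│4
3│· · · · · ♙ · ·│3
2│♙ ♙ ♙ ♙ ♙ · · ♙│2
1│♖ ♘ ♗ ♕ ♔ ♗ ♘ ♖│1
  ─────────────────
  a b c d e f g h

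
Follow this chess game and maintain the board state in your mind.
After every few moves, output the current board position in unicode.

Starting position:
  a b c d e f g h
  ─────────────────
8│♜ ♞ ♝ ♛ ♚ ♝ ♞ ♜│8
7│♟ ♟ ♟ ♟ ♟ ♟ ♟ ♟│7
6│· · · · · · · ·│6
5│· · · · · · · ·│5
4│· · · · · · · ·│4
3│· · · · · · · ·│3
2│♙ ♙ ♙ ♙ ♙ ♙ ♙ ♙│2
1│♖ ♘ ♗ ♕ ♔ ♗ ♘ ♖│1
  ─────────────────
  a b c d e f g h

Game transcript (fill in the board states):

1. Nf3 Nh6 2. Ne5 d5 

  a b c d e f g h
  ─────────────────
8│♜ ♞ ♝ ♛ ♚ ♝ · ♜│8
7│♟ ♟ ♟ · ♟ ♟ ♟ ♟│7
6│· · · · · · · ♞│6
5│· · · ♟ ♘ · · ·│5
4│· · · · · · · ·│4
3│· · · · · · · ·│3
2│♙ ♙ ♙ ♙ ♙ ♙ ♙ ♙│2
1│♖ ♘ ♗ ♕ ♔ ♗ · ♖│1
  ─────────────────
  a b c d e f g h

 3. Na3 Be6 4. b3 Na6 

  a b c d e f g h
  ─────────────────
8│♜ · · ♛ ♚ ♝ · ♜│8
7│♟ ♟ ♟ · ♟ ♟ ♟ ♟│7
6│♞ · · · ♝ · · ♞│6
5│· · · ♟ ♘ · · ·│5
4│· · · · · · · ·│4
3│♘ ♙ · · · · · ·│3
2│♙ · ♙ ♙ ♙ ♙ ♙ ♙│2
1│♖ · ♗ ♕ ♔ ♗ · ♖│1
  ─────────────────
  a b c d e f g h

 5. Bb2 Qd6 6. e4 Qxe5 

  a b c d e f g h
  ─────────────────
8│♜ · · · ♚ ♝ · ♜│8
7│♟ ♟ ♟ · ♟ ♟ ♟ ♟│7
6│♞ · · · ♝ · · ♞│6
5│· · · ♟ ♛ · · ·│5
4│· · · · ♙ · · ·│4
3│♘ ♙ · · · · · ·│3
2│♙ ♗ ♙ ♙ · ♙ ♙ ♙│2
1│♖ · · ♕ ♔ ♗ · ♖│1
  ─────────────────
  a b c d e f g h

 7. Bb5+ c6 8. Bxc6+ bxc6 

  a b c d e f g h
  ─────────────────
8│♜ · · · ♚ ♝ · ♜│8
7│♟ · · · ♟ ♟ ♟ ♟│7
6│♞ · ♟ · ♝ · · ♞│6
5│· · · ♟ ♛ · · ·│5
4│· · · · ♙ · · ·│4
3│♘ ♙ · · · · · ·│3
2│♙ ♗ ♙ ♙ · ♙ ♙ ♙│2
1│♖ · · ♕ ♔ · · ♖│1
  ─────────────────
  a b c d e f g h



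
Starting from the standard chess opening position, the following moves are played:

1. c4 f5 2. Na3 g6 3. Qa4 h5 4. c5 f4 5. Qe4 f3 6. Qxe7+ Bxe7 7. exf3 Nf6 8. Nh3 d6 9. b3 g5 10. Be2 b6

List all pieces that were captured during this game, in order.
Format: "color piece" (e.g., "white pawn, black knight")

Tracking captures:
  Qxe7+: captured black pawn
  Bxe7: captured white queen
  exf3: captured black pawn

black pawn, white queen, black pawn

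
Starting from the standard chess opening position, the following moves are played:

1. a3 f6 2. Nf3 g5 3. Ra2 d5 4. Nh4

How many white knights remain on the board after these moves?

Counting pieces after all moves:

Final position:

  a b c d e f g h
  ─────────────────
8│♜ ♞ ♝ ♛ ♚ ♝ ♞ ♜│8
7│♟ ♟ ♟ · ♟ · · ♟│7
6│· · · · · ♟ · ·│6
5│· · · ♟ · · ♟ ·│5
4│· · · · · · · ♘│4
3│♙ · · · · · · ·│3
2│♖ ♙ ♙ ♙ ♙ ♙ ♙ ♙│2
1│· ♘ ♗ ♕ ♔ ♗ · ♖│1
  ─────────────────
  a b c d e f g h


2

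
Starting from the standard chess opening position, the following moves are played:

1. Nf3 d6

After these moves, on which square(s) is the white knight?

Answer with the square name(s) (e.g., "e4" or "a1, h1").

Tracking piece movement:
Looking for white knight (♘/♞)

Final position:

  a b c d e f g h
  ─────────────────
8│♜ ♞ ♝ ♛ ♚ ♝ ♞ ♜│8
7│♟ ♟ ♟ · ♟ ♟ ♟ ♟│7
6│· · · ♟ · · · ·│6
5│· · · · · · · ·│5
4│· · · · · · · ·│4
3│· · · · · ♘ · ·│3
2│♙ ♙ ♙ ♙ ♙ ♙ ♙ ♙│2
1│♖ ♘ ♗ ♕ ♔ ♗ · ♖│1
  ─────────────────
  a b c d e f g h


b1, f3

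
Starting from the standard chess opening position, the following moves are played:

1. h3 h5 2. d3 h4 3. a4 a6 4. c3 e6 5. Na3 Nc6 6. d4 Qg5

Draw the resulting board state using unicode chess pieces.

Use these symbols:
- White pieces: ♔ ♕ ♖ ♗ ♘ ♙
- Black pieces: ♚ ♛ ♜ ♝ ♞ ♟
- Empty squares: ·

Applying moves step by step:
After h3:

♜ ♞ ♝ ♛ ♚ ♝ ♞ ♜
♟ ♟ ♟ ♟ ♟ ♟ ♟ ♟
· · · · · · · ·
· · · · · · · ·
· · · · · · · ·
· · · · · · · ♙
♙ ♙ ♙ ♙ ♙ ♙ ♙ ·
♖ ♘ ♗ ♕ ♔ ♗ ♘ ♖


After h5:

♜ ♞ ♝ ♛ ♚ ♝ ♞ ♜
♟ ♟ ♟ ♟ ♟ ♟ ♟ ·
· · · · · · · ·
· · · · · · · ♟
· · · · · · · ·
· · · · · · · ♙
♙ ♙ ♙ ♙ ♙ ♙ ♙ ·
♖ ♘ ♗ ♕ ♔ ♗ ♘ ♖


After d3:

♜ ♞ ♝ ♛ ♚ ♝ ♞ ♜
♟ ♟ ♟ ♟ ♟ ♟ ♟ ·
· · · · · · · ·
· · · · · · · ♟
· · · · · · · ·
· · · ♙ · · · ♙
♙ ♙ ♙ · ♙ ♙ ♙ ·
♖ ♘ ♗ ♕ ♔ ♗ ♘ ♖


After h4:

♜ ♞ ♝ ♛ ♚ ♝ ♞ ♜
♟ ♟ ♟ ♟ ♟ ♟ ♟ ·
· · · · · · · ·
· · · · · · · ·
· · · · · · · ♟
· · · ♙ · · · ♙
♙ ♙ ♙ · ♙ ♙ ♙ ·
♖ ♘ ♗ ♕ ♔ ♗ ♘ ♖


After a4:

♜ ♞ ♝ ♛ ♚ ♝ ♞ ♜
♟ ♟ ♟ ♟ ♟ ♟ ♟ ·
· · · · · · · ·
· · · · · · · ·
♙ · · · · · · ♟
· · · ♙ · · · ♙
· ♙ ♙ · ♙ ♙ ♙ ·
♖ ♘ ♗ ♕ ♔ ♗ ♘ ♖


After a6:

♜ ♞ ♝ ♛ ♚ ♝ ♞ ♜
· ♟ ♟ ♟ ♟ ♟ ♟ ·
♟ · · · · · · ·
· · · · · · · ·
♙ · · · · · · ♟
· · · ♙ · · · ♙
· ♙ ♙ · ♙ ♙ ♙ ·
♖ ♘ ♗ ♕ ♔ ♗ ♘ ♖


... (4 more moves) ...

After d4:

♜ · ♝ ♛ ♚ ♝ ♞ ♜
· ♟ ♟ ♟ · ♟ ♟ ·
♟ · ♞ · ♟ · · ·
· · · · · · · ·
♙ · · ♙ · · · ♟
♘ · ♙ · · · · ♙
· ♙ · · ♙ ♙ ♙ ·
♖ · ♗ ♕ ♔ ♗ ♘ ♖


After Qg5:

♜ · ♝ · ♚ ♝ ♞ ♜
· ♟ ♟ ♟ · ♟ ♟ ·
♟ · ♞ · ♟ · · ·
· · · · · · ♛ ·
♙ · · ♙ · · · ♟
♘ · ♙ · · · · ♙
· ♙ · · ♙ ♙ ♙ ·
♖ · ♗ ♕ ♔ ♗ ♘ ♖



  a b c d e f g h
  ─────────────────
8│♜ · ♝ · ♚ ♝ ♞ ♜│8
7│· ♟ ♟ ♟ · ♟ ♟ ·│7
6│♟ · ♞ · ♟ · · ·│6
5│· · · · · · ♛ ·│5
4│♙ · · ♙ · · · ♟│4
3│♘ · ♙ · · · · ♙│3
2│· ♙ · · ♙ ♙ ♙ ·│2
1│♖ · ♗ ♕ ♔ ♗ ♘ ♖│1
  ─────────────────
  a b c d e f g h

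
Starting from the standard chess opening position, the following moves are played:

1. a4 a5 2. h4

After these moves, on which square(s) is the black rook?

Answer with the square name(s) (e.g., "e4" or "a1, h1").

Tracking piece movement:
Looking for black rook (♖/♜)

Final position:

  a b c d e f g h
  ─────────────────
8│♜ ♞ ♝ ♛ ♚ ♝ ♞ ♜│8
7│· ♟ ♟ ♟ ♟ ♟ ♟ ♟│7
6│· · · · · · · ·│6
5│♟ · · · · · · ·│5
4│♙ · · · · · · ♙│4
3│· · · · · · · ·│3
2│· ♙ ♙ ♙ ♙ ♙ ♙ ·│2
1│♖ ♘ ♗ ♕ ♔ ♗ ♘ ♖│1
  ─────────────────
  a b c d e f g h


a8, h8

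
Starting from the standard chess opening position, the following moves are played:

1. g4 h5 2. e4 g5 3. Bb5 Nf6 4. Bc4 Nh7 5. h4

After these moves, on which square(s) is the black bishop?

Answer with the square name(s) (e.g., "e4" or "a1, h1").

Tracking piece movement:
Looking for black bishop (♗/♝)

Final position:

  a b c d e f g h
  ─────────────────
8│♜ ♞ ♝ ♛ ♚ ♝ · ♜│8
7│♟ ♟ ♟ ♟ ♟ ♟ · ♞│7
6│· · · · · · · ·│6
5│· · · · · · ♟ ♟│5
4│· · ♗ · ♙ · ♙ ♙│4
3│· · · · · · · ·│3
2│♙ ♙ ♙ ♙ · ♙ · ·│2
1│♖ ♘ ♗ ♕ ♔ · ♘ ♖│1
  ─────────────────
  a b c d e f g h


c8, f8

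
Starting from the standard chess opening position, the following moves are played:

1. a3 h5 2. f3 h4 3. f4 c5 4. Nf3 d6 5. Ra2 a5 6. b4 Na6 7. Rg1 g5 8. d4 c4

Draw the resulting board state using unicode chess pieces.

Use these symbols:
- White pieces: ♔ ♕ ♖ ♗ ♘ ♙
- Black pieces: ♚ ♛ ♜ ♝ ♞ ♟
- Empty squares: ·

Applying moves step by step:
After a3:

♜ ♞ ♝ ♛ ♚ ♝ ♞ ♜
♟ ♟ ♟ ♟ ♟ ♟ ♟ ♟
· · · · · · · ·
· · · · · · · ·
· · · · · · · ·
♙ · · · · · · ·
· ♙ ♙ ♙ ♙ ♙ ♙ ♙
♖ ♘ ♗ ♕ ♔ ♗ ♘ ♖


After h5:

♜ ♞ ♝ ♛ ♚ ♝ ♞ ♜
♟ ♟ ♟ ♟ ♟ ♟ ♟ ·
· · · · · · · ·
· · · · · · · ♟
· · · · · · · ·
♙ · · · · · · ·
· ♙ ♙ ♙ ♙ ♙ ♙ ♙
♖ ♘ ♗ ♕ ♔ ♗ ♘ ♖


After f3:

♜ ♞ ♝ ♛ ♚ ♝ ♞ ♜
♟ ♟ ♟ ♟ ♟ ♟ ♟ ·
· · · · · · · ·
· · · · · · · ♟
· · · · · · · ·
♙ · · · · ♙ · ·
· ♙ ♙ ♙ ♙ · ♙ ♙
♖ ♘ ♗ ♕ ♔ ♗ ♘ ♖


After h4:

♜ ♞ ♝ ♛ ♚ ♝ ♞ ♜
♟ ♟ ♟ ♟ ♟ ♟ ♟ ·
· · · · · · · ·
· · · · · · · ·
· · · · · · · ♟
♙ · · · · ♙ · ·
· ♙ ♙ ♙ ♙ · ♙ ♙
♖ ♘ ♗ ♕ ♔ ♗ ♘ ♖


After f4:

♜ ♞ ♝ ♛ ♚ ♝ ♞ ♜
♟ ♟ ♟ ♟ ♟ ♟ ♟ ·
· · · · · · · ·
· · · · · · · ·
· · · · · ♙ · ♟
♙ · · · · · · ·
· ♙ ♙ ♙ ♙ · ♙ ♙
♖ ♘ ♗ ♕ ♔ ♗ ♘ ♖


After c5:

♜ ♞ ♝ ♛ ♚ ♝ ♞ ♜
♟ ♟ · ♟ ♟ ♟ ♟ ·
· · · · · · · ·
· · ♟ · · · · ·
· · · · · ♙ · ♟
♙ · · · · · · ·
· ♙ ♙ ♙ ♙ · ♙ ♙
♖ ♘ ♗ ♕ ♔ ♗ ♘ ♖


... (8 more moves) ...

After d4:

♜ · ♝ ♛ ♚ ♝ ♞ ♜
· ♟ · · ♟ ♟ · ·
♞ · · ♟ · · · ·
♟ · ♟ · · · ♟ ·
· ♙ · ♙ · ♙ · ♟
♙ · · · · ♘ · ·
♖ · ♙ · ♙ · ♙ ♙
· ♘ ♗ ♕ ♔ ♗ ♖ ·


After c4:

♜ · ♝ ♛ ♚ ♝ ♞ ♜
· ♟ · · ♟ ♟ · ·
♞ · · ♟ · · · ·
♟ · · · · · ♟ ·
· ♙ ♟ ♙ · ♙ · ♟
♙ · · · · ♘ · ·
♖ · ♙ · ♙ · ♙ ♙
· ♘ ♗ ♕ ♔ ♗ ♖ ·



  a b c d e f g h
  ─────────────────
8│♜ · ♝ ♛ ♚ ♝ ♞ ♜│8
7│· ♟ · · ♟ ♟ · ·│7
6│♞ · · ♟ · · · ·│6
5│♟ · · · · · ♟ ·│5
4│· ♙ ♟ ♙ · ♙ · ♟│4
3│♙ · · · · ♘ · ·│3
2│♖ · ♙ · ♙ · ♙ ♙│2
1│· ♘ ♗ ♕ ♔ ♗ ♖ ·│1
  ─────────────────
  a b c d e f g h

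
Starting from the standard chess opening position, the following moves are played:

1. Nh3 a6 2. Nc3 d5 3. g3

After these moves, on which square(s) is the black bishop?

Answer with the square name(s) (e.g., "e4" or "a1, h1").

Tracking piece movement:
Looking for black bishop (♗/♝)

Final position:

  a b c d e f g h
  ─────────────────
8│♜ ♞ ♝ ♛ ♚ ♝ ♞ ♜│8
7│· ♟ ♟ · ♟ ♟ ♟ ♟│7
6│♟ · · · · · · ·│6
5│· · · ♟ · · · ·│5
4│· · · · · · · ·│4
3│· · ♘ · · · ♙ ♘│3
2│♙ ♙ ♙ ♙ ♙ ♙ · ♙│2
1│♖ · ♗ ♕ ♔ ♗ · ♖│1
  ─────────────────
  a b c d e f g h


c8, f8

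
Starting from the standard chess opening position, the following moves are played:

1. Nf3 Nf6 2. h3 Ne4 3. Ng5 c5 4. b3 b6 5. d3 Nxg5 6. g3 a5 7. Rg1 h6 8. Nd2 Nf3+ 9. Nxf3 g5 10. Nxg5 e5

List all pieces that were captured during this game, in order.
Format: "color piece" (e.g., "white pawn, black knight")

Tracking captures:
  Nxg5: captured white knight
  Nxf3: captured black knight
  Nxg5: captured black pawn

white knight, black knight, black pawn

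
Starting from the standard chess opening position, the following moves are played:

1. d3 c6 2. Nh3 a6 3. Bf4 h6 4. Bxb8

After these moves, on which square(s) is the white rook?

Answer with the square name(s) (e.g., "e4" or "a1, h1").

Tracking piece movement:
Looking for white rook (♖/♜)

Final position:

  a b c d e f g h
  ─────────────────
8│♜ ♗ ♝ ♛ ♚ ♝ ♞ ♜│8
7│· ♟ · ♟ ♟ ♟ ♟ ·│7
6│♟ · ♟ · · · · ♟│6
5│· · · · · · · ·│5
4│· · · · · · · ·│4
3│· · · ♙ · · · ♘│3
2│♙ ♙ ♙ · ♙ ♙ ♙ ♙│2
1│♖ ♘ · ♕ ♔ ♗ · ♖│1
  ─────────────────
  a b c d e f g h


a1, h1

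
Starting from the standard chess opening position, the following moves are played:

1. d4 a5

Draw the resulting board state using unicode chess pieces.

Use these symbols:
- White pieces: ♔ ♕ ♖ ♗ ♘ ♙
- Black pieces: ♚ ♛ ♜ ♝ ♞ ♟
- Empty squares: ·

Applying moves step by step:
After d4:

♜ ♞ ♝ ♛ ♚ ♝ ♞ ♜
♟ ♟ ♟ ♟ ♟ ♟ ♟ ♟
· · · · · · · ·
· · · · · · · ·
· · · ♙ · · · ·
· · · · · · · ·
♙ ♙ ♙ · ♙ ♙ ♙ ♙
♖ ♘ ♗ ♕ ♔ ♗ ♘ ♖


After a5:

♜ ♞ ♝ ♛ ♚ ♝ ♞ ♜
· ♟ ♟ ♟ ♟ ♟ ♟ ♟
· · · · · · · ·
♟ · · · · · · ·
· · · ♙ · · · ·
· · · · · · · ·
♙ ♙ ♙ · ♙ ♙ ♙ ♙
♖ ♘ ♗ ♕ ♔ ♗ ♘ ♖



  a b c d e f g h
  ─────────────────
8│♜ ♞ ♝ ♛ ♚ ♝ ♞ ♜│8
7│· ♟ ♟ ♟ ♟ ♟ ♟ ♟│7
6│· · · · · · · ·│6
5│♟ · · · · · · ·│5
4│· · · ♙ · · · ·│4
3│· · · · · · · ·│3
2│♙ ♙ ♙ · ♙ ♙ ♙ ♙│2
1│♖ ♘ ♗ ♕ ♔ ♗ ♘ ♖│1
  ─────────────────
  a b c d e f g h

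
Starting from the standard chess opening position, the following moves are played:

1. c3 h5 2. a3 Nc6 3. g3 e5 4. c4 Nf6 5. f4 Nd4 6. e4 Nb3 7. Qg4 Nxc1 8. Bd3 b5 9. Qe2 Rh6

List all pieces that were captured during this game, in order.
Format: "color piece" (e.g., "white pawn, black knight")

Tracking captures:
  Nxc1: captured white bishop

white bishop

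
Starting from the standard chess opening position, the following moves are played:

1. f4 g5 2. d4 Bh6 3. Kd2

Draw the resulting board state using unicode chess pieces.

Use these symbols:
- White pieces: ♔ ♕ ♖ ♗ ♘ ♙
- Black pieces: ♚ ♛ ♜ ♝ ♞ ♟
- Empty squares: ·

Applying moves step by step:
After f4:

♜ ♞ ♝ ♛ ♚ ♝ ♞ ♜
♟ ♟ ♟ ♟ ♟ ♟ ♟ ♟
· · · · · · · ·
· · · · · · · ·
· · · · · ♙ · ·
· · · · · · · ·
♙ ♙ ♙ ♙ ♙ · ♙ ♙
♖ ♘ ♗ ♕ ♔ ♗ ♘ ♖


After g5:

♜ ♞ ♝ ♛ ♚ ♝ ♞ ♜
♟ ♟ ♟ ♟ ♟ ♟ · ♟
· · · · · · · ·
· · · · · · ♟ ·
· · · · · ♙ · ·
· · · · · · · ·
♙ ♙ ♙ ♙ ♙ · ♙ ♙
♖ ♘ ♗ ♕ ♔ ♗ ♘ ♖


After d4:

♜ ♞ ♝ ♛ ♚ ♝ ♞ ♜
♟ ♟ ♟ ♟ ♟ ♟ · ♟
· · · · · · · ·
· · · · · · ♟ ·
· · · ♙ · ♙ · ·
· · · · · · · ·
♙ ♙ ♙ · ♙ · ♙ ♙
♖ ♘ ♗ ♕ ♔ ♗ ♘ ♖


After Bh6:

♜ ♞ ♝ ♛ ♚ · ♞ ♜
♟ ♟ ♟ ♟ ♟ ♟ · ♟
· · · · · · · ♝
· · · · · · ♟ ·
· · · ♙ · ♙ · ·
· · · · · · · ·
♙ ♙ ♙ · ♙ · ♙ ♙
♖ ♘ ♗ ♕ ♔ ♗ ♘ ♖


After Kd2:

♜ ♞ ♝ ♛ ♚ · ♞ ♜
♟ ♟ ♟ ♟ ♟ ♟ · ♟
· · · · · · · ♝
· · · · · · ♟ ·
· · · ♙ · ♙ · ·
· · · · · · · ·
♙ ♙ ♙ ♔ ♙ · ♙ ♙
♖ ♘ ♗ ♕ · ♗ ♘ ♖



  a b c d e f g h
  ─────────────────
8│♜ ♞ ♝ ♛ ♚ · ♞ ♜│8
7│♟ ♟ ♟ ♟ ♟ ♟ · ♟│7
6│· · · · · · · ♝│6
5│· · · · · · ♟ ·│5
4│· · · ♙ · ♙ · ·│4
3│· · · · · · · ·│3
2│♙ ♙ ♙ ♔ ♙ · ♙ ♙│2
1│♖ ♘ ♗ ♕ · ♗ ♘ ♖│1
  ─────────────────
  a b c d e f g h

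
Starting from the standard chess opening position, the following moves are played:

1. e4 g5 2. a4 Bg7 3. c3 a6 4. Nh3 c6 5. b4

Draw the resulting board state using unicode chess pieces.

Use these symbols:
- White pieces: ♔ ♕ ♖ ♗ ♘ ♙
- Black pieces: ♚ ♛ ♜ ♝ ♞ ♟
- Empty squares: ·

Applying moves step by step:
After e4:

♜ ♞ ♝ ♛ ♚ ♝ ♞ ♜
♟ ♟ ♟ ♟ ♟ ♟ ♟ ♟
· · · · · · · ·
· · · · · · · ·
· · · · ♙ · · ·
· · · · · · · ·
♙ ♙ ♙ ♙ · ♙ ♙ ♙
♖ ♘ ♗ ♕ ♔ ♗ ♘ ♖


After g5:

♜ ♞ ♝ ♛ ♚ ♝ ♞ ♜
♟ ♟ ♟ ♟ ♟ ♟ · ♟
· · · · · · · ·
· · · · · · ♟ ·
· · · · ♙ · · ·
· · · · · · · ·
♙ ♙ ♙ ♙ · ♙ ♙ ♙
♖ ♘ ♗ ♕ ♔ ♗ ♘ ♖


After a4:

♜ ♞ ♝ ♛ ♚ ♝ ♞ ♜
♟ ♟ ♟ ♟ ♟ ♟ · ♟
· · · · · · · ·
· · · · · · ♟ ·
♙ · · · ♙ · · ·
· · · · · · · ·
· ♙ ♙ ♙ · ♙ ♙ ♙
♖ ♘ ♗ ♕ ♔ ♗ ♘ ♖


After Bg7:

♜ ♞ ♝ ♛ ♚ · ♞ ♜
♟ ♟ ♟ ♟ ♟ ♟ ♝ ♟
· · · · · · · ·
· · · · · · ♟ ·
♙ · · · ♙ · · ·
· · · · · · · ·
· ♙ ♙ ♙ · ♙ ♙ ♙
♖ ♘ ♗ ♕ ♔ ♗ ♘ ♖


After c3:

♜ ♞ ♝ ♛ ♚ · ♞ ♜
♟ ♟ ♟ ♟ ♟ ♟ ♝ ♟
· · · · · · · ·
· · · · · · ♟ ·
♙ · · · ♙ · · ·
· · ♙ · · · · ·
· ♙ · ♙ · ♙ ♙ ♙
♖ ♘ ♗ ♕ ♔ ♗ ♘ ♖


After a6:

♜ ♞ ♝ ♛ ♚ · ♞ ♜
· ♟ ♟ ♟ ♟ ♟ ♝ ♟
♟ · · · · · · ·
· · · · · · ♟ ·
♙ · · · ♙ · · ·
· · ♙ · · · · ·
· ♙ · ♙ · ♙ ♙ ♙
♖ ♘ ♗ ♕ ♔ ♗ ♘ ♖


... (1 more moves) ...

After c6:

♜ ♞ ♝ ♛ ♚ · ♞ ♜
· ♟ · ♟ ♟ ♟ ♝ ♟
♟ · ♟ · · · · ·
· · · · · · ♟ ·
♙ · · · ♙ · · ·
· · ♙ · · · · ♘
· ♙ · ♙ · ♙ ♙ ♙
♖ ♘ ♗ ♕ ♔ ♗ · ♖


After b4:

♜ ♞ ♝ ♛ ♚ · ♞ ♜
· ♟ · ♟ ♟ ♟ ♝ ♟
♟ · ♟ · · · · ·
· · · · · · ♟ ·
♙ ♙ · · ♙ · · ·
· · ♙ · · · · ♘
· · · ♙ · ♙ ♙ ♙
♖ ♘ ♗ ♕ ♔ ♗ · ♖



  a b c d e f g h
  ─────────────────
8│♜ ♞ ♝ ♛ ♚ · ♞ ♜│8
7│· ♟ · ♟ ♟ ♟ ♝ ♟│7
6│♟ · ♟ · · · · ·│6
5│· · · · · · ♟ ·│5
4│♙ ♙ · · ♙ · · ·│4
3│· · ♙ · · · · ♘│3
2│· · · ♙ · ♙ ♙ ♙│2
1│♖ ♘ ♗ ♕ ♔ ♗ · ♖│1
  ─────────────────
  a b c d e f g h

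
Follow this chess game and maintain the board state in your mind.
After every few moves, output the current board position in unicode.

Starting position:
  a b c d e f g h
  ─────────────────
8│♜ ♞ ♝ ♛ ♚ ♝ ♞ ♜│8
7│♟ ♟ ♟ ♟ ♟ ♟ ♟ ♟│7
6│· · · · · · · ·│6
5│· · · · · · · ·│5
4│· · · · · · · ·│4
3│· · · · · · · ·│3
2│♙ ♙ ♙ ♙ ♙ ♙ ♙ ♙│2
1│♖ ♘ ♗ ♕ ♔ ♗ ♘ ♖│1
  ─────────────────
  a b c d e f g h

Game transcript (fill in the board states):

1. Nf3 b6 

  a b c d e f g h
  ─────────────────
8│♜ ♞ ♝ ♛ ♚ ♝ ♞ ♜│8
7│♟ · ♟ ♟ ♟ ♟ ♟ ♟│7
6│· ♟ · · · · · ·│6
5│· · · · · · · ·│5
4│· · · · · · · ·│4
3│· · · · · ♘ · ·│3
2│♙ ♙ ♙ ♙ ♙ ♙ ♙ ♙│2
1│♖ ♘ ♗ ♕ ♔ ♗ · ♖│1
  ─────────────────
  a b c d e f g h

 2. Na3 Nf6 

  a b c d e f g h
  ─────────────────
8│♜ ♞ ♝ ♛ ♚ ♝ · ♜│8
7│♟ · ♟ ♟ ♟ ♟ ♟ ♟│7
6│· ♟ · · · ♞ · ·│6
5│· · · · · · · ·│5
4│· · · · · · · ·│4
3│♘ · · · · ♘ · ·│3
2│♙ ♙ ♙ ♙ ♙ ♙ ♙ ♙│2
1│♖ · ♗ ♕ ♔ ♗ · ♖│1
  ─────────────────
  a b c d e f g h

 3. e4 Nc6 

  a b c d e f g h
  ─────────────────
8│♜ · ♝ ♛ ♚ ♝ · ♜│8
7│♟ · ♟ ♟ ♟ ♟ ♟ ♟│7
6│· ♟ ♞ · · ♞ · ·│6
5│· · · · · · · ·│5
4│· · · · ♙ · · ·│4
3│♘ · · · · ♘ · ·│3
2│♙ ♙ ♙ ♙ · ♙ ♙ ♙│2
1│♖ · ♗ ♕ ♔ ♗ · ♖│1
  ─────────────────
  a b c d e f g h

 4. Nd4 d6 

  a b c d e f g h
  ─────────────────
8│♜ · ♝ ♛ ♚ ♝ · ♜│8
7│♟ · ♟ · ♟ ♟ ♟ ♟│7
6│· ♟ ♞ ♟ · ♞ · ·│6
5│· · · · · · · ·│5
4│· · · ♘ ♙ · · ·│4
3│♘ · · · · · · ·│3
2│♙ ♙ ♙ ♙ · ♙ ♙ ♙│2
1│♖ · ♗ ♕ ♔ ♗ · ♖│1
  ─────────────────
  a b c d e f g h

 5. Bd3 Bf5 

  a b c d e f g h
  ─────────────────
8│♜ · · ♛ ♚ ♝ · ♜│8
7│♟ · ♟ · ♟ ♟ ♟ ♟│7
6│· ♟ ♞ ♟ · ♞ · ·│6
5│· · · · · ♝ · ·│5
4│· · · ♘ ♙ · · ·│4
3│♘ · · ♗ · · · ·│3
2│♙ ♙ ♙ ♙ · ♙ ♙ ♙│2
1│♖ · ♗ ♕ ♔ · · ♖│1
  ─────────────────
  a b c d e f g h



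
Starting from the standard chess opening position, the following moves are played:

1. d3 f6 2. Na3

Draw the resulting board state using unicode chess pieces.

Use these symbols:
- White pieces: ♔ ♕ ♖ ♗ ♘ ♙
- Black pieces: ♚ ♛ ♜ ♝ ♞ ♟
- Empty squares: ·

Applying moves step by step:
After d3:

♜ ♞ ♝ ♛ ♚ ♝ ♞ ♜
♟ ♟ ♟ ♟ ♟ ♟ ♟ ♟
· · · · · · · ·
· · · · · · · ·
· · · · · · · ·
· · · ♙ · · · ·
♙ ♙ ♙ · ♙ ♙ ♙ ♙
♖ ♘ ♗ ♕ ♔ ♗ ♘ ♖


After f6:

♜ ♞ ♝ ♛ ♚ ♝ ♞ ♜
♟ ♟ ♟ ♟ ♟ · ♟ ♟
· · · · · ♟ · ·
· · · · · · · ·
· · · · · · · ·
· · · ♙ · · · ·
♙ ♙ ♙ · ♙ ♙ ♙ ♙
♖ ♘ ♗ ♕ ♔ ♗ ♘ ♖


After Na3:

♜ ♞ ♝ ♛ ♚ ♝ ♞ ♜
♟ ♟ ♟ ♟ ♟ · ♟ ♟
· · · · · ♟ · ·
· · · · · · · ·
· · · · · · · ·
♘ · · ♙ · · · ·
♙ ♙ ♙ · ♙ ♙ ♙ ♙
♖ · ♗ ♕ ♔ ♗ ♘ ♖



  a b c d e f g h
  ─────────────────
8│♜ ♞ ♝ ♛ ♚ ♝ ♞ ♜│8
7│♟ ♟ ♟ ♟ ♟ · ♟ ♟│7
6│· · · · · ♟ · ·│6
5│· · · · · · · ·│5
4│· · · · · · · ·│4
3│♘ · · ♙ · · · ·│3
2│♙ ♙ ♙ · ♙ ♙ ♙ ♙│2
1│♖ · ♗ ♕ ♔ ♗ ♘ ♖│1
  ─────────────────
  a b c d e f g h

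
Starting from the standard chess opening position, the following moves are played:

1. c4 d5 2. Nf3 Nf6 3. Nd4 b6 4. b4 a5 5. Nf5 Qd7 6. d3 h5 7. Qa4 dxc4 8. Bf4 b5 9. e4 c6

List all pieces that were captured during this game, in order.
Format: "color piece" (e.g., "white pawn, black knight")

Tracking captures:
  dxc4: captured white pawn

white pawn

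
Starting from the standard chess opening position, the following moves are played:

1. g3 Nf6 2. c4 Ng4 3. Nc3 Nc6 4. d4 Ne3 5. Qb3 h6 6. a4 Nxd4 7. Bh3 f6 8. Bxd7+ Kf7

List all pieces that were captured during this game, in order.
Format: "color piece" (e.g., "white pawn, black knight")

Tracking captures:
  Nxd4: captured white pawn
  Bxd7+: captured black pawn

white pawn, black pawn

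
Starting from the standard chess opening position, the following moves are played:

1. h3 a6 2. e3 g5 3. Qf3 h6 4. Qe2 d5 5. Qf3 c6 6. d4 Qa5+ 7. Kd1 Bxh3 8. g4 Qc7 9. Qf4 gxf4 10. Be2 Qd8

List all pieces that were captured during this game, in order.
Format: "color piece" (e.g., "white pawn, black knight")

Tracking captures:
  Bxh3: captured white pawn
  gxf4: captured white queen

white pawn, white queen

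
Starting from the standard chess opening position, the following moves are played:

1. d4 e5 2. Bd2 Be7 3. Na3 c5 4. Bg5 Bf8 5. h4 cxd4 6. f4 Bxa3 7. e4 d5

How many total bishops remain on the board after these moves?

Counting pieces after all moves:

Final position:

  a b c d e f g h
  ─────────────────
8│♜ ♞ ♝ ♛ ♚ · ♞ ♜│8
7│♟ ♟ · · · ♟ ♟ ♟│7
6│· · · · · · · ·│6
5│· · · ♟ ♟ · ♗ ·│5
4│· · · ♟ ♙ ♙ · ♙│4
3│♝ · · · · · · ·│3
2│♙ ♙ ♙ · · · ♙ ·│2
1│♖ · · ♕ ♔ ♗ ♘ ♖│1
  ─────────────────
  a b c d e f g h


4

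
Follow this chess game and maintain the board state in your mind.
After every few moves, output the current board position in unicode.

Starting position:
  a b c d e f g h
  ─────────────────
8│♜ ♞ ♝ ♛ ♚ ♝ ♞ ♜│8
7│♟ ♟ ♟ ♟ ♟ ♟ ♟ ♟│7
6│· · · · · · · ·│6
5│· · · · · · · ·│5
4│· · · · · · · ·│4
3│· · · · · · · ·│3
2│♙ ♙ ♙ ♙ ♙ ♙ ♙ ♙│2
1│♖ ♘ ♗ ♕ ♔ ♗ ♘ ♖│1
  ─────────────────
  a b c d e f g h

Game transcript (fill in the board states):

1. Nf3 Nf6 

  a b c d e f g h
  ─────────────────
8│♜ ♞ ♝ ♛ ♚ ♝ · ♜│8
7│♟ ♟ ♟ ♟ ♟ ♟ ♟ ♟│7
6│· · · · · ♞ · ·│6
5│· · · · · · · ·│5
4│· · · · · · · ·│4
3│· · · · · ♘ · ·│3
2│♙ ♙ ♙ ♙ ♙ ♙ ♙ ♙│2
1│♖ ♘ ♗ ♕ ♔ ♗ · ♖│1
  ─────────────────
  a b c d e f g h

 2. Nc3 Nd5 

  a b c d e f g h
  ─────────────────
8│♜ ♞ ♝ ♛ ♚ ♝ · ♜│8
7│♟ ♟ ♟ ♟ ♟ ♟ ♟ ♟│7
6│· · · · · · · ·│6
5│· · · ♞ · · · ·│5
4│· · · · · · · ·│4
3│· · ♘ · · ♘ · ·│3
2│♙ ♙ ♙ ♙ ♙ ♙ ♙ ♙│2
1│♖ · ♗ ♕ ♔ ♗ · ♖│1
  ─────────────────
  a b c d e f g h

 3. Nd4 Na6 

  a b c d e f g h
  ─────────────────
8│♜ · ♝ ♛ ♚ ♝ · ♜│8
7│♟ ♟ ♟ ♟ ♟ ♟ ♟ ♟│7
6│♞ · · · · · · ·│6
5│· · · ♞ · · · ·│5
4│· · · ♘ · · · ·│4
3│· · ♘ · · · · ·│3
2│♙ ♙ ♙ ♙ ♙ ♙ ♙ ♙│2
1│♖ · ♗ ♕ ♔ ♗ · ♖│1
  ─────────────────
  a b c d e f g h

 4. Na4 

  a b c d e f g h
  ─────────────────
8│♜ · ♝ ♛ ♚ ♝ · ♜│8
7│♟ ♟ ♟ ♟ ♟ ♟ ♟ ♟│7
6│♞ · · · · · · ·│6
5│· · · ♞ · · · ·│5
4│♘ · · ♘ · · · ·│4
3│· · · · · · · ·│3
2│♙ ♙ ♙ ♙ ♙ ♙ ♙ ♙│2
1│♖ · ♗ ♕ ♔ ♗ · ♖│1
  ─────────────────
  a b c d e f g h


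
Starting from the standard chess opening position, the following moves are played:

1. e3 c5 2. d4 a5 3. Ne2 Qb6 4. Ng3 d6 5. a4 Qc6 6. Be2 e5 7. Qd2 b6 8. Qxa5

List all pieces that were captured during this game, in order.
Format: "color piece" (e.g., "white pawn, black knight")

Tracking captures:
  Qxa5: captured black pawn

black pawn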